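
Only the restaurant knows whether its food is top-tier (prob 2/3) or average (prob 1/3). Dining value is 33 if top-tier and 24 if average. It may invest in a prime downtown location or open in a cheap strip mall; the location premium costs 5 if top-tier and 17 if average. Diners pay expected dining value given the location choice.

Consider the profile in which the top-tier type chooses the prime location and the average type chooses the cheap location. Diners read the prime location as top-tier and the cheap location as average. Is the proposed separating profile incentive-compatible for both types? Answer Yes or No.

Under these beliefs, the prime location earns price premium 33 and the cheap location earns price premium 24.
top-tier: the prime location nets 33 − 5 = 28; the cheap location nets 24. top-tier prefers the prime location.
average: the prime location nets 33 − 17 = 16; the cheap location nets 24. average prefers the cheap location.
Neither type deviates, so the separating profile is an equilibrium.

Yes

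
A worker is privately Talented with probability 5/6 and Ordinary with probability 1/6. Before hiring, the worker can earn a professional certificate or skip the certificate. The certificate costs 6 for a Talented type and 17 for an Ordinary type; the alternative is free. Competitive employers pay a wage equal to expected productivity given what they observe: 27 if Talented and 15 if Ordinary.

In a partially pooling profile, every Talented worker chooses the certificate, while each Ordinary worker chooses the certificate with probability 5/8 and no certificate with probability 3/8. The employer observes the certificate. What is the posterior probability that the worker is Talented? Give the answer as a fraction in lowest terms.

P(the certificate) = (5/6)·1 + (1/6)·(5/8) = 15/16.
By Bayes' rule, P(Talented | the certificate) = (5/6) / (15/16) = 8/9.

8/9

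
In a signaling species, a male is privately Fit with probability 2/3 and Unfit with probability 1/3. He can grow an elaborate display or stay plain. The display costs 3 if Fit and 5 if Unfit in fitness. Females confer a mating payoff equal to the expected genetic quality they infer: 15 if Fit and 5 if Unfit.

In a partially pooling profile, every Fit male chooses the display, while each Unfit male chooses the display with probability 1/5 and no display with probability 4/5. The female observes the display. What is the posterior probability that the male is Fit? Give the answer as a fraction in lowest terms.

10/11

P(the display) = (2/3)·1 + (1/3)·(1/5) = 11/15.
By Bayes' rule, P(Fit | the display) = (2/3) / (11/15) = 10/11.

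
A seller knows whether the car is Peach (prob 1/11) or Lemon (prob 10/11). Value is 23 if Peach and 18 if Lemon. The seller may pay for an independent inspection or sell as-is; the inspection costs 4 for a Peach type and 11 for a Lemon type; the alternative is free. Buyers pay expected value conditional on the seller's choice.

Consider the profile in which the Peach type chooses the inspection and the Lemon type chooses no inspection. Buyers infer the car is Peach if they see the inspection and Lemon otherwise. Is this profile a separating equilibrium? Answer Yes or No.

Yes

Under these beliefs, the inspection earns price 23 and no inspection earns price 18.
Peach: the inspection nets 23 − 4 = 19; no inspection nets 18. Peach prefers the inspection.
Lemon: the inspection nets 23 − 11 = 12; no inspection nets 18. Lemon prefers no inspection.
Neither type deviates, so the separating profile is an equilibrium.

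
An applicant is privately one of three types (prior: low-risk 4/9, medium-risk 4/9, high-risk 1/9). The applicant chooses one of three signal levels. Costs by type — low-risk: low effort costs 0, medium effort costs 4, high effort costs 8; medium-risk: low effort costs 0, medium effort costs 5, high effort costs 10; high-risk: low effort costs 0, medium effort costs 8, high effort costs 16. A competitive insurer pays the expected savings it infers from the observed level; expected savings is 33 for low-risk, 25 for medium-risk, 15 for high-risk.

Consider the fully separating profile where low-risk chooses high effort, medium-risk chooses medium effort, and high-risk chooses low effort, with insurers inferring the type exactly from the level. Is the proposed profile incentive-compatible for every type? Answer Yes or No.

Separating rebates: high effort → 33, medium effort → 25, low effort → 15.
low-risk (assigned high effort): low effort: 15 − 0 = 15; medium effort: 25 − 4 = 21; high effort: 33 − 8 = 25. low-risk stays.
medium-risk (assigned medium effort): low effort: 15 − 0 = 15; medium effort: 25 − 5 = 20; high effort: 33 − 10 = 23. medium-risk prefers high effort.
high-risk (assigned low effort): low effort: 15 − 0 = 15; medium effort: 25 − 8 = 17; high effort: 33 − 16 = 17. high-risk prefers medium effort.
At least one type deviates; the separating profile fails.

No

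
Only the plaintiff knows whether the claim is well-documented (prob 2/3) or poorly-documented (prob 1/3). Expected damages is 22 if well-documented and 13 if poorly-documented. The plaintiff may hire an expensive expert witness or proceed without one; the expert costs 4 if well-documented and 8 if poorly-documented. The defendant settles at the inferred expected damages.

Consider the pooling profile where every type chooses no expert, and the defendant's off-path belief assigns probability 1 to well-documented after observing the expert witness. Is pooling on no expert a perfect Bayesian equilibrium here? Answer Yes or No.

On path, the defendant holds the prior and pays 2/3·22 + 1/3·13 = 19. Off path (the expert witness), believing well-documented, it pays 22.
well-documented: no expert nets 19; the expert witness nets 22 − 4 = 18. well-documented stays.
poorly-documented: no expert nets 19; the expert witness nets 22 − 8 = 14. poorly-documented stays.
No type deviates, so pooling is sustained.

Yes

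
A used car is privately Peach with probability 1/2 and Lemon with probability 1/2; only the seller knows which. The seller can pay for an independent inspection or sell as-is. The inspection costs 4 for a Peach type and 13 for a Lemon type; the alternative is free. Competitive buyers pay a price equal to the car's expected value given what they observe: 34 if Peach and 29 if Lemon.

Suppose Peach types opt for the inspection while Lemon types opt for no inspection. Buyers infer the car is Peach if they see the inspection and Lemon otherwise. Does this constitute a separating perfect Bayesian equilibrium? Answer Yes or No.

Yes

Under these beliefs, the inspection earns price 34 and no inspection earns price 29.
Peach: the inspection nets 34 − 4 = 30; no inspection nets 29. Peach prefers the inspection.
Lemon: the inspection nets 34 − 13 = 21; no inspection nets 29. Lemon prefers no inspection.
Neither type deviates, so the separating profile is an equilibrium.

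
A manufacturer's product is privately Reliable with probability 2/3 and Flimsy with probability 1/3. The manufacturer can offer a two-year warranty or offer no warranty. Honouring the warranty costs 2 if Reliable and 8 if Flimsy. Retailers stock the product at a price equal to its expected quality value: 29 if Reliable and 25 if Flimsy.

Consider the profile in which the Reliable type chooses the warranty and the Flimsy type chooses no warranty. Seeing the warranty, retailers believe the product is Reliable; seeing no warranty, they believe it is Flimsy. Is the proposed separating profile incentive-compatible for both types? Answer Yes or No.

Yes

Under these beliefs, the warranty earns price 29 and no warranty earns price 25.
Reliable: the warranty nets 29 − 2 = 27; no warranty nets 25. Reliable prefers the warranty.
Flimsy: the warranty nets 29 − 8 = 21; no warranty nets 25. Flimsy prefers no warranty.
Neither type deviates, so the separating profile is an equilibrium.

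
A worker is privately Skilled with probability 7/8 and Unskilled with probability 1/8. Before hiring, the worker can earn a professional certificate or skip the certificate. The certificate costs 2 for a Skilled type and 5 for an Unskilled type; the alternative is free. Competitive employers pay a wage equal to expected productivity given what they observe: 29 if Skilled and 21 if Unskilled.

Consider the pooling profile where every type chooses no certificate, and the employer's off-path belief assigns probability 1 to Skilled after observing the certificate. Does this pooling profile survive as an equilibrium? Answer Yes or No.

Yes

On path, the employer holds the prior and pays 7/8·29 + 1/8·21 = 28. Off path (the certificate), believing Skilled, it pays 29.
Skilled: no certificate nets 28; the certificate nets 29 − 2 = 27. Skilled stays.
Unskilled: no certificate nets 28; the certificate nets 29 − 5 = 24. Unskilled stays.
No type deviates, so pooling is sustained.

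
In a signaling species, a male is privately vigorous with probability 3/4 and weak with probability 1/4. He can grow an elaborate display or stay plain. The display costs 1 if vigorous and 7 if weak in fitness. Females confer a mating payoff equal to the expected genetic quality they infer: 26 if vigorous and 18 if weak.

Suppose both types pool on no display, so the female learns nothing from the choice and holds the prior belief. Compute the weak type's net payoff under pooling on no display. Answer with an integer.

24

Pooled mating payoff = 3/4·26 + 1/4·18 = 24.
weak pays no cost for no display, so net payoff = 24.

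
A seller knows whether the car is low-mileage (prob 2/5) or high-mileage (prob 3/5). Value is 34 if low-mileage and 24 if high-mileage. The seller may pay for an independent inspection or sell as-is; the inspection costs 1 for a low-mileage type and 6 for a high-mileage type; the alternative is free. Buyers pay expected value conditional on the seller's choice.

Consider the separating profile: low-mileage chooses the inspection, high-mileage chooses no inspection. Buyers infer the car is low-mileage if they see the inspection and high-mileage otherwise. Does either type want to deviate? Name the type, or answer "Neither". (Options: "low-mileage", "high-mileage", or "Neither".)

The inspection pays 34; no inspection pays 24.
low-mileage: assigned the inspection, nets 34 − 1 = 33; deviating to no inspection nets 24.
high-mileage: assigned no inspection, nets 24; deviating to the inspection nets 34 − 6 = 28.
The high-mileage type gains 4 by deviating.

high-mileage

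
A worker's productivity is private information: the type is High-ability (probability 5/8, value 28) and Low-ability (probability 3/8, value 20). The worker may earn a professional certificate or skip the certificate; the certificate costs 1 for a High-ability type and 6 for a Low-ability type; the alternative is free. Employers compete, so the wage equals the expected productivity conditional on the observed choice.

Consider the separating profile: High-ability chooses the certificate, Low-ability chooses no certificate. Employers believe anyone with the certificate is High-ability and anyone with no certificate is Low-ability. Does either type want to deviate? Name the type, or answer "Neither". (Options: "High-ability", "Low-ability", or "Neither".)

The certificate pays 28; no certificate pays 20.
High-ability: assigned the certificate, nets 28 − 1 = 27; deviating to no certificate nets 20.
Low-ability: assigned no certificate, nets 20; deviating to the certificate nets 28 − 6 = 22.
The Low-ability type gains 2 by deviating.

Low-ability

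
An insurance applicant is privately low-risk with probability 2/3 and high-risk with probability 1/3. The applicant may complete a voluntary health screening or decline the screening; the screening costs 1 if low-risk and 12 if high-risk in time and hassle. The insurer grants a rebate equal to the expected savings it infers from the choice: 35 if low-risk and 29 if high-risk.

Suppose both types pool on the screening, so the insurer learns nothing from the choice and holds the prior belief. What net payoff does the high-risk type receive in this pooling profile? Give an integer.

21

Pooled rebate = 2/3·35 + 1/3·29 = 33.
high-risk pays cost 12 for the screening, so net payoff = 33 − 12 = 21.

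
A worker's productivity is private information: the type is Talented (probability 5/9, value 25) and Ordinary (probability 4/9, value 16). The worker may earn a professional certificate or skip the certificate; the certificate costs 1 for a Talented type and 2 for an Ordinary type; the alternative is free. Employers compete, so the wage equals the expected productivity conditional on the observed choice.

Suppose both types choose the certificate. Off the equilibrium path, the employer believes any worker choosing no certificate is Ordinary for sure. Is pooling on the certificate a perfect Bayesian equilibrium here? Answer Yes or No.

On path, the employer holds the prior and pays 5/9·25 + 4/9·16 = 21. Off path (no certificate), believing Ordinary, it pays 16.
Talented: the certificate nets 21 − 1 = 20; no certificate nets 16. Talented stays.
Ordinary: the certificate nets 21 − 2 = 19; no certificate nets 16. Ordinary stays.
No type deviates, so pooling is sustained.

Yes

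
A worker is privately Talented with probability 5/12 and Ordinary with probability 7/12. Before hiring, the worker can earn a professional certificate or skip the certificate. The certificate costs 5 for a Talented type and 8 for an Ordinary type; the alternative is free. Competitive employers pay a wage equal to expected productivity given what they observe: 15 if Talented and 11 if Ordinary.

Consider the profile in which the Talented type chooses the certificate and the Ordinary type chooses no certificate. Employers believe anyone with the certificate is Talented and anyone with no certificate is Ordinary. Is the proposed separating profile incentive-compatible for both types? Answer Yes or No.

No

Under these beliefs, the certificate earns wage 15 and no certificate earns wage 11.
Talented: the certificate nets 15 − 5 = 10; no certificate nets 11. Talented would deviate to no certificate.
Ordinary: the certificate nets 15 − 8 = 7; no certificate nets 11. Ordinary prefers no certificate.
Talented has a profitable deviation, so the profile is not an equilibrium.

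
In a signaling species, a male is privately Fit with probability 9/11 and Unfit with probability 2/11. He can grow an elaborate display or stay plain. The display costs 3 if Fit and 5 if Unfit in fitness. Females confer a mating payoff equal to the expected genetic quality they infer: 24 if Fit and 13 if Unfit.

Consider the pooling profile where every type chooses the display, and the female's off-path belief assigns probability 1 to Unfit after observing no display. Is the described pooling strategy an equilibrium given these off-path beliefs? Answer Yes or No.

Yes

On path, the female holds the prior and pays 9/11·24 + 2/11·13 = 22. Off path (no display), believing Unfit, it pays 13.
Fit: the display nets 22 − 3 = 19; no display nets 13. Fit stays.
Unfit: the display nets 22 − 5 = 17; no display nets 13. Unfit stays.
No type deviates, so pooling is sustained.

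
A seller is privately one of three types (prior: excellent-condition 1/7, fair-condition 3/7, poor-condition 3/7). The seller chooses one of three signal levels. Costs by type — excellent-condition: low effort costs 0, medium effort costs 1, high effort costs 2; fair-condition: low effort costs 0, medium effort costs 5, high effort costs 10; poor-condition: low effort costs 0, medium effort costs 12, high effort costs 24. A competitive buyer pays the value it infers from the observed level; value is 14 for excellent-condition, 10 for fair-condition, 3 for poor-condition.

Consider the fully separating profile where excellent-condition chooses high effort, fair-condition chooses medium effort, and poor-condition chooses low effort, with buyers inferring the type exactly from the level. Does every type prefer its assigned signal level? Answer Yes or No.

Yes

Separating prices: high effort → 14, medium effort → 10, low effort → 3.
excellent-condition (assigned high effort): low effort: 3 − 0 = 3; medium effort: 10 − 1 = 9; high effort: 14 − 2 = 12. excellent-condition stays.
fair-condition (assigned medium effort): low effort: 3 − 0 = 3; medium effort: 10 − 5 = 5; high effort: 14 − 10 = 4. fair-condition stays.
poor-condition (assigned low effort): low effort: 3 − 0 = 3; medium effort: 10 − 12 = -2; high effort: 14 − 24 = -10. poor-condition stays.
Every type prefers its assigned level; separation holds.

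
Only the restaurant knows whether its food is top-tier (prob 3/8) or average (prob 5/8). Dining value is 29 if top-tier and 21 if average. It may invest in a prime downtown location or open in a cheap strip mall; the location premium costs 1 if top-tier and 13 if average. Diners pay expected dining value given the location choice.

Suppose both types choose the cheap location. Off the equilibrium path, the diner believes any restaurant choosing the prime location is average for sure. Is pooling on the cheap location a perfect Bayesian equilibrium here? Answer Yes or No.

Yes

On path, the diner holds the prior and pays 3/8·29 + 5/8·21 = 24. Off path (the prime location), believing average, it pays 21.
top-tier: the cheap location nets 24; the prime location nets 21 − 1 = 20. top-tier stays.
average: the cheap location nets 24; the prime location nets 21 − 13 = 8. average stays.
No type deviates, so pooling is sustained.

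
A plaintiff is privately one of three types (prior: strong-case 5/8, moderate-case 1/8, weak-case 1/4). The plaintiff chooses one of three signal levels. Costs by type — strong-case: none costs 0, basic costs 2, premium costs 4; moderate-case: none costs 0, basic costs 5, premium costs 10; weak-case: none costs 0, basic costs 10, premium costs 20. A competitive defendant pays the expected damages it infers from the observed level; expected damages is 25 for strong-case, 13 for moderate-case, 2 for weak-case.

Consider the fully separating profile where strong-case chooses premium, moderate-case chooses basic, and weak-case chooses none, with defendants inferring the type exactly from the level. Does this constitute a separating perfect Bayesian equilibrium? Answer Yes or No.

No

Separating settlements: premium → 25, basic → 13, none → 2.
strong-case (assigned premium): none: 2 − 0 = 2; basic: 13 − 2 = 11; premium: 25 − 4 = 21. strong-case stays.
moderate-case (assigned basic): none: 2 − 0 = 2; basic: 13 − 5 = 8; premium: 25 − 10 = 15. moderate-case prefers premium.
weak-case (assigned none): none: 2 − 0 = 2; basic: 13 − 10 = 3; premium: 25 − 20 = 5. weak-case prefers premium.
At least one type deviates; the separating profile fails.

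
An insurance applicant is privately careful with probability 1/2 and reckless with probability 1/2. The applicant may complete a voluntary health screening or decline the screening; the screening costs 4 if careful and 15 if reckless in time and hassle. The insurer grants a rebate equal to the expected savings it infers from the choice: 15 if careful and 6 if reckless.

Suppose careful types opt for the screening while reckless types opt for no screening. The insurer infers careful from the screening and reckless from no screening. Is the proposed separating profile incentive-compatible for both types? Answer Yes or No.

Under these beliefs, the screening earns rebate 15 and no screening earns rebate 6.
careful: the screening nets 15 − 4 = 11; no screening nets 6. careful prefers the screening.
reckless: the screening nets 15 − 15 = 0; no screening nets 6. reckless prefers no screening.
Neither type deviates, so the separating profile is an equilibrium.

Yes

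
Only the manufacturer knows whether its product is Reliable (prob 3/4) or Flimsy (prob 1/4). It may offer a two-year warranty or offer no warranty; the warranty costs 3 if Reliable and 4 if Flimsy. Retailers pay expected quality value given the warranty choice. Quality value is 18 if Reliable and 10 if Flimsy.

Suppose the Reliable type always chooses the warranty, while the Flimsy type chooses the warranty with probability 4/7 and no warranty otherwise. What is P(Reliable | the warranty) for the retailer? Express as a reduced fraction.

21/25

P(the warranty) = (3/4)·1 + (1/4)·(4/7) = 25/28.
By Bayes' rule, P(Reliable | the warranty) = (3/4) / (25/28) = 21/25.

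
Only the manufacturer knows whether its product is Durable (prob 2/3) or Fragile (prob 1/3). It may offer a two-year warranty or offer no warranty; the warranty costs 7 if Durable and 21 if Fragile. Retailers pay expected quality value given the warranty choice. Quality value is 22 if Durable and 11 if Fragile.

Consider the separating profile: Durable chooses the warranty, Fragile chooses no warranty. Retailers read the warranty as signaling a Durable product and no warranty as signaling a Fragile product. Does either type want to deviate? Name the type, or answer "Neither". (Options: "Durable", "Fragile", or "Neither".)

The warranty pays 22; no warranty pays 11.
Durable: assigned the warranty, nets 22 − 7 = 15; deviating to no warranty nets 11.
Fragile: assigned no warranty, nets 11; deviating to the warranty nets 22 − 21 = 1.
Both types strictly prefer their assigned action; no profitable deviation.

Neither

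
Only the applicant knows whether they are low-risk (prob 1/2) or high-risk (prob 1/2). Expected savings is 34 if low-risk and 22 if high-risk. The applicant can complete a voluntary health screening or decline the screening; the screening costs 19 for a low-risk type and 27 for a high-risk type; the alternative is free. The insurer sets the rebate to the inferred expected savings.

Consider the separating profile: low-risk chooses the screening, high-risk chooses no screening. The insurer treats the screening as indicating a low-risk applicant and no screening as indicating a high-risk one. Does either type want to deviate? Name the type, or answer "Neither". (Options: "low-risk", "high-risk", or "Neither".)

The screening pays 34; no screening pays 22.
low-risk: assigned the screening, nets 34 − 19 = 15; deviating to no screening nets 22.
high-risk: assigned no screening, nets 22; deviating to the screening nets 34 − 27 = 7.
The low-risk type gains 7 by deviating.

low-risk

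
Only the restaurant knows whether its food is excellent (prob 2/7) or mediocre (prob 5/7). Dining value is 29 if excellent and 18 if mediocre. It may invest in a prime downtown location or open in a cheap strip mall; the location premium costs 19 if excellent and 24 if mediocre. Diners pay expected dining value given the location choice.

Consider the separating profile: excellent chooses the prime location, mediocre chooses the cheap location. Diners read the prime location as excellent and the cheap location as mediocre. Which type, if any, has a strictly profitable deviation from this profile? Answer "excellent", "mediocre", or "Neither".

The prime location pays 29; the cheap location pays 18.
excellent: assigned the prime location, nets 29 − 19 = 10; deviating to the cheap location nets 18.
mediocre: assigned the cheap location, nets 18; deviating to the prime location nets 29 − 24 = 5.
The excellent type gains 8 by deviating.

excellent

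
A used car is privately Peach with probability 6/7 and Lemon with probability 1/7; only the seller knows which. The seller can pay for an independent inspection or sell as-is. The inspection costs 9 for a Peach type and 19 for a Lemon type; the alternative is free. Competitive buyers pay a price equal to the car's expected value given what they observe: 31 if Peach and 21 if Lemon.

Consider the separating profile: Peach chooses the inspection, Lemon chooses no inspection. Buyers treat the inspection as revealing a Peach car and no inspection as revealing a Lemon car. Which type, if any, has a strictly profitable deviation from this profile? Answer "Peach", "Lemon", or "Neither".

Neither

The inspection pays 31; no inspection pays 21.
Peach: assigned the inspection, nets 31 − 9 = 22; deviating to no inspection nets 21.
Lemon: assigned no inspection, nets 21; deviating to the inspection nets 31 − 19 = 12.
Both types strictly prefer their assigned action; no profitable deviation.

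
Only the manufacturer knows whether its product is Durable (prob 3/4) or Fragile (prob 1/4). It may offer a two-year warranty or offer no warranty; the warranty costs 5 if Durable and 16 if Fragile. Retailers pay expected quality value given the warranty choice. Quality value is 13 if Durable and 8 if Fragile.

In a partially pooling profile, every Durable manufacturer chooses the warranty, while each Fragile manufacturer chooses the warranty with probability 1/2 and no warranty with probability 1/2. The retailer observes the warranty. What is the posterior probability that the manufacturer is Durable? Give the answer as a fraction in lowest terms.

6/7

P(the warranty) = (3/4)·1 + (1/4)·(1/2) = 7/8.
By Bayes' rule, P(Durable | the warranty) = (3/4) / (7/8) = 6/7.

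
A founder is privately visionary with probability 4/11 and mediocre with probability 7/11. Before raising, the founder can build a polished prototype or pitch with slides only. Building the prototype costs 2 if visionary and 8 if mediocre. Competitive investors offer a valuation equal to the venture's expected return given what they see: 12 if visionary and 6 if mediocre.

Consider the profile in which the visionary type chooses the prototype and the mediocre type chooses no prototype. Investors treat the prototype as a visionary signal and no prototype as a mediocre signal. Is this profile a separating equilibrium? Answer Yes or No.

Yes

Under these beliefs, the prototype earns valuation 12 and no prototype earns valuation 6.
visionary: the prototype nets 12 − 2 = 10; no prototype nets 6. visionary prefers the prototype.
mediocre: the prototype nets 12 − 8 = 4; no prototype nets 6. mediocre prefers no prototype.
Neither type deviates, so the separating profile is an equilibrium.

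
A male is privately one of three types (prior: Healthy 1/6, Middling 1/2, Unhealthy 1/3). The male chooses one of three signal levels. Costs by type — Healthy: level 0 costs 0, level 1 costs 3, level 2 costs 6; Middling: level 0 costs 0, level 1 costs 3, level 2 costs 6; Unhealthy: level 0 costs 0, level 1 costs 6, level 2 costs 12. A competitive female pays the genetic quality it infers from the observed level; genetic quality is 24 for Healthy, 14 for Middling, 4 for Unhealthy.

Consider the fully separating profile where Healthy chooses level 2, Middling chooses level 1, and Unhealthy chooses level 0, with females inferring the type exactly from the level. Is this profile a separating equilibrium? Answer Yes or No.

Separating mating payoffs: level 2 → 24, level 1 → 14, level 0 → 4.
Healthy (assigned level 2): level 0: 4 − 0 = 4; level 1: 14 − 3 = 11; level 2: 24 − 6 = 18. Healthy stays.
Middling (assigned level 1): level 0: 4 − 0 = 4; level 1: 14 − 3 = 11; level 2: 24 − 6 = 18. Middling prefers level 2.
Unhealthy (assigned level 0): level 0: 4 − 0 = 4; level 1: 14 − 6 = 8; level 2: 24 − 12 = 12. Unhealthy prefers level 2.
At least one type deviates; the separating profile fails.

No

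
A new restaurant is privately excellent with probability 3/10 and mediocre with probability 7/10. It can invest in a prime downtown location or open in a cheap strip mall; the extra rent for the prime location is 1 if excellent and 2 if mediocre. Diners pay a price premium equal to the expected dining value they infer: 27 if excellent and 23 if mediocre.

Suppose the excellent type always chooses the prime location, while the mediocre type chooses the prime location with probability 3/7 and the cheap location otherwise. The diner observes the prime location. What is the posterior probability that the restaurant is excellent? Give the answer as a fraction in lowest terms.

1/2

P(the prime location) = (3/10)·1 + (7/10)·(3/7) = 3/5.
By Bayes' rule, P(excellent | the prime location) = (3/10) / (3/5) = 1/2.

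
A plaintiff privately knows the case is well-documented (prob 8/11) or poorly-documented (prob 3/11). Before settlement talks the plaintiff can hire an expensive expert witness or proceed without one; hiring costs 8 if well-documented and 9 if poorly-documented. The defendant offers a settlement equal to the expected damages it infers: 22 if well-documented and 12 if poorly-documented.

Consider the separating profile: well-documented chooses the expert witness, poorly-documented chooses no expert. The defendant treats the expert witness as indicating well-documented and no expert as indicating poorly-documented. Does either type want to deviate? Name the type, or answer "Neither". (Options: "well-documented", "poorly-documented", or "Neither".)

poorly-documented

The expert witness pays 22; no expert pays 12.
well-documented: assigned the expert witness, nets 22 − 8 = 14; deviating to no expert nets 12.
poorly-documented: assigned no expert, nets 12; deviating to the expert witness nets 22 − 9 = 13.
The poorly-documented type gains 1 by deviating.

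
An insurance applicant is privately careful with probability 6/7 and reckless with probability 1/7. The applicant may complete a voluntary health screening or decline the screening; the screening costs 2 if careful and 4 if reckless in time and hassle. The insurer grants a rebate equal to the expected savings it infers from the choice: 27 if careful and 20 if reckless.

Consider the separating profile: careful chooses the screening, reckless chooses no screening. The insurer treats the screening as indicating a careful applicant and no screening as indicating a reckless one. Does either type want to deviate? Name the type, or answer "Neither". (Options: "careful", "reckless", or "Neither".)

reckless

The screening pays 27; no screening pays 20.
careful: assigned the screening, nets 27 − 2 = 25; deviating to no screening nets 20.
reckless: assigned no screening, nets 20; deviating to the screening nets 27 − 4 = 23.
The reckless type gains 3 by deviating.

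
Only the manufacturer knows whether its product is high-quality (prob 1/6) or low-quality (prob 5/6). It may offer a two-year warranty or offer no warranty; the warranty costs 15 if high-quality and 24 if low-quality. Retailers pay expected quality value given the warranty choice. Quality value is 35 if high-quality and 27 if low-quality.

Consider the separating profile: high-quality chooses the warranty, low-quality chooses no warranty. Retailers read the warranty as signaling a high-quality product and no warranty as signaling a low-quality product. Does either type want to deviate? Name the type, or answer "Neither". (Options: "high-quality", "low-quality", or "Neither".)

The warranty pays 35; no warranty pays 27.
high-quality: assigned the warranty, nets 35 − 15 = 20; deviating to no warranty nets 27.
low-quality: assigned no warranty, nets 27; deviating to the warranty nets 35 − 24 = 11.
The high-quality type gains 7 by deviating.

high-quality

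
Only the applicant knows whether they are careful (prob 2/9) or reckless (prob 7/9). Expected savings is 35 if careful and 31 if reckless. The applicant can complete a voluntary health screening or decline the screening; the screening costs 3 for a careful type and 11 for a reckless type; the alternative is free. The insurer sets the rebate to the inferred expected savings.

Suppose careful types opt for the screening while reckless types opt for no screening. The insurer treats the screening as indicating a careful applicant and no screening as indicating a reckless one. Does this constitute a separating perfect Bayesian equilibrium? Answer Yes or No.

Under these beliefs, the screening earns rebate 35 and no screening earns rebate 31.
careful: the screening nets 35 − 3 = 32; no screening nets 31. careful prefers the screening.
reckless: the screening nets 35 − 11 = 24; no screening nets 31. reckless prefers no screening.
Neither type deviates, so the separating profile is an equilibrium.

Yes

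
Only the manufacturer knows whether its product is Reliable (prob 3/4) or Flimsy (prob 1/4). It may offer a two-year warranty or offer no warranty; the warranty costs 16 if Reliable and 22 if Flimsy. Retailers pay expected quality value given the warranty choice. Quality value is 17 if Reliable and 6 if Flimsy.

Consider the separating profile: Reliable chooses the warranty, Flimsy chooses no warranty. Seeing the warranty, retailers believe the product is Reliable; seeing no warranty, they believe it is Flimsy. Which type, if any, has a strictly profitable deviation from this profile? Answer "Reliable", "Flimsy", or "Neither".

Reliable

The warranty pays 17; no warranty pays 6.
Reliable: assigned the warranty, nets 17 − 16 = 1; deviating to no warranty nets 6.
Flimsy: assigned no warranty, nets 6; deviating to the warranty nets 17 − 22 = -5.
The Reliable type gains 5 by deviating.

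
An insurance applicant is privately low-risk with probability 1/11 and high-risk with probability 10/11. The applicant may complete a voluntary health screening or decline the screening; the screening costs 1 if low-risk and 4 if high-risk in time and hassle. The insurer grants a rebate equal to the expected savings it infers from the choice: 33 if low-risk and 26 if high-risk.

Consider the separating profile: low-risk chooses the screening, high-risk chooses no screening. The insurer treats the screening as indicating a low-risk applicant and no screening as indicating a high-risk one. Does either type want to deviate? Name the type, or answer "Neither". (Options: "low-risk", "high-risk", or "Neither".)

The screening pays 33; no screening pays 26.
low-risk: assigned the screening, nets 33 − 1 = 32; deviating to no screening nets 26.
high-risk: assigned no screening, nets 26; deviating to the screening nets 33 − 4 = 29.
The high-risk type gains 3 by deviating.

high-risk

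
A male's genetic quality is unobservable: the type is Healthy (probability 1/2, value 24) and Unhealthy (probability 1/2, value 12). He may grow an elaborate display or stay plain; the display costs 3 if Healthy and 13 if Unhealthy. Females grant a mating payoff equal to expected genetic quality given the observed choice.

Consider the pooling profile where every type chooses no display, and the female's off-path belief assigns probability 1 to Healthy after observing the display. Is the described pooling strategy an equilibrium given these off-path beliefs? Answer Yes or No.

No

On path, the female holds the prior and pays 1/2·24 + 1/2·12 = 18. Off path (the display), believing Healthy, it pays 24.
Healthy: no display nets 18; the display nets 24 − 3 = 21. Healthy would deviate.
Unhealthy: no display nets 18; the display nets 24 − 13 = 11. Unhealthy stays.
A type deviates, so pooling fails.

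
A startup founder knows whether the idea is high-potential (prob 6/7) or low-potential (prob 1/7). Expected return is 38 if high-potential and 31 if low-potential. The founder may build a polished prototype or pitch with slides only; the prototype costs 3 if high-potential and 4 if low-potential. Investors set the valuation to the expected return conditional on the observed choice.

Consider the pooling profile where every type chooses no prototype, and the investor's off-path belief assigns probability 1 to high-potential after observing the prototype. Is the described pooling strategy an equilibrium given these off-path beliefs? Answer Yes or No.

On path, the investor holds the prior and pays 6/7·38 + 1/7·31 = 37. Off path (the prototype), believing high-potential, it pays 38.
high-potential: no prototype nets 37; the prototype nets 38 − 3 = 35. high-potential stays.
low-potential: no prototype nets 37; the prototype nets 38 − 4 = 34. low-potential stays.
No type deviates, so pooling is sustained.

Yes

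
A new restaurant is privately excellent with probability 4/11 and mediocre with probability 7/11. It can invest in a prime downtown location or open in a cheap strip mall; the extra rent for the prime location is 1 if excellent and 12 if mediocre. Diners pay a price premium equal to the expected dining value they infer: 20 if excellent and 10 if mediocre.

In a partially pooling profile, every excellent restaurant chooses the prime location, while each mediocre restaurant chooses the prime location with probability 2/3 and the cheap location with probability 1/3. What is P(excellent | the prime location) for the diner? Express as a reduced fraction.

6/13

P(the prime location) = (4/11)·1 + (7/11)·(2/3) = 26/33.
By Bayes' rule, P(excellent | the prime location) = (4/11) / (26/33) = 6/13.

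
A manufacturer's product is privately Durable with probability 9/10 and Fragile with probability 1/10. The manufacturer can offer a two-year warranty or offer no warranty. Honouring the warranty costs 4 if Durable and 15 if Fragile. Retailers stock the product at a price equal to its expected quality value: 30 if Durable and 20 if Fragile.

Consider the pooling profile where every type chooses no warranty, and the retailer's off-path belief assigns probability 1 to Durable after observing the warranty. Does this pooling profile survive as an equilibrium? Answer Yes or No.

Yes

On path, the retailer holds the prior and pays 9/10·30 + 1/10·20 = 29. Off path (the warranty), believing Durable, it pays 30.
Durable: no warranty nets 29; the warranty nets 30 − 4 = 26. Durable stays.
Fragile: no warranty nets 29; the warranty nets 30 − 15 = 15. Fragile stays.
No type deviates, so pooling is sustained.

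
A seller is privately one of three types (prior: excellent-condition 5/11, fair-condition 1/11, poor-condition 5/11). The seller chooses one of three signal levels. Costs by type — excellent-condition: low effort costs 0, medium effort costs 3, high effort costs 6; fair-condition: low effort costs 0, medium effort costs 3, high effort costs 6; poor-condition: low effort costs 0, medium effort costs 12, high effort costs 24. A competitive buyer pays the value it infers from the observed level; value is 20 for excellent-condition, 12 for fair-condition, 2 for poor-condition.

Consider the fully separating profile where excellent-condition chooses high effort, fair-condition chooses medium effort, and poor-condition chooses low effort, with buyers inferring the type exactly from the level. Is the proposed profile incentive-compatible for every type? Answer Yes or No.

No

Separating prices: high effort → 20, medium effort → 12, low effort → 2.
excellent-condition (assigned high effort): low effort: 2 − 0 = 2; medium effort: 12 − 3 = 9; high effort: 20 − 6 = 14. excellent-condition stays.
fair-condition (assigned medium effort): low effort: 2 − 0 = 2; medium effort: 12 − 3 = 9; high effort: 20 − 6 = 14. fair-condition prefers high effort.
poor-condition (assigned low effort): low effort: 2 − 0 = 2; medium effort: 12 − 12 = 0; high effort: 20 − 24 = -4. poor-condition stays.
At least one type deviates; the separating profile fails.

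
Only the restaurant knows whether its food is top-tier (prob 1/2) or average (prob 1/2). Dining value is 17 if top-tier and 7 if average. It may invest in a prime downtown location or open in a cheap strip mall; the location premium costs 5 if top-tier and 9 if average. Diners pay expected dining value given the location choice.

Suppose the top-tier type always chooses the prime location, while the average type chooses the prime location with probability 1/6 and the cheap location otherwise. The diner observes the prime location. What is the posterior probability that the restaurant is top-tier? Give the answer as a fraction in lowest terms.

6/7

P(the prime location) = (1/2)·1 + (1/2)·(1/6) = 7/12.
By Bayes' rule, P(top-tier | the prime location) = (1/2) / (7/12) = 6/7.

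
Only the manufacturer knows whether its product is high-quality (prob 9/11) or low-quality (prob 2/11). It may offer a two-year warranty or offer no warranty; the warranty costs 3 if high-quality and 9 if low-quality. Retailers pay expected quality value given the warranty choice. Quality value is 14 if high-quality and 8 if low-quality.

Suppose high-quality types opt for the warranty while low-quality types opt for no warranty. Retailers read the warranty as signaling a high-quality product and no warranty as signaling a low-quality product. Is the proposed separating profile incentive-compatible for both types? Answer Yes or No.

Yes

Under these beliefs, the warranty earns price 14 and no warranty earns price 8.
high-quality: the warranty nets 14 − 3 = 11; no warranty nets 8. high-quality prefers the warranty.
low-quality: the warranty nets 14 − 9 = 5; no warranty nets 8. low-quality prefers no warranty.
Neither type deviates, so the separating profile is an equilibrium.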